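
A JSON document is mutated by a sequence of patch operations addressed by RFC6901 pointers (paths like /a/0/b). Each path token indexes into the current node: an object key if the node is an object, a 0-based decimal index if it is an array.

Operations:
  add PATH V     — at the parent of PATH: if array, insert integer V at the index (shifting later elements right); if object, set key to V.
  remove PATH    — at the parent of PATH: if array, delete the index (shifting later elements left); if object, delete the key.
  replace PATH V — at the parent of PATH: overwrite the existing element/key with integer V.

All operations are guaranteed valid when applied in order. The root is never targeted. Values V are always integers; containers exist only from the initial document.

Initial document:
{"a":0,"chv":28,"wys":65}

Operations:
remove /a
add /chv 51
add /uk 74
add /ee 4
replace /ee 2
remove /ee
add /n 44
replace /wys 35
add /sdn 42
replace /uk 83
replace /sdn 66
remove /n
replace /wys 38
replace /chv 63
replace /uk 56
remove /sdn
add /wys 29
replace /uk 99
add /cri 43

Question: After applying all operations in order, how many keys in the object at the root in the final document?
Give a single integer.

After op 1 (remove /a): {"chv":28,"wys":65}
After op 2 (add /chv 51): {"chv":51,"wys":65}
After op 3 (add /uk 74): {"chv":51,"uk":74,"wys":65}
After op 4 (add /ee 4): {"chv":51,"ee":4,"uk":74,"wys":65}
After op 5 (replace /ee 2): {"chv":51,"ee":2,"uk":74,"wys":65}
After op 6 (remove /ee): {"chv":51,"uk":74,"wys":65}
After op 7 (add /n 44): {"chv":51,"n":44,"uk":74,"wys":65}
After op 8 (replace /wys 35): {"chv":51,"n":44,"uk":74,"wys":35}
After op 9 (add /sdn 42): {"chv":51,"n":44,"sdn":42,"uk":74,"wys":35}
After op 10 (replace /uk 83): {"chv":51,"n":44,"sdn":42,"uk":83,"wys":35}
After op 11 (replace /sdn 66): {"chv":51,"n":44,"sdn":66,"uk":83,"wys":35}
After op 12 (remove /n): {"chv":51,"sdn":66,"uk":83,"wys":35}
After op 13 (replace /wys 38): {"chv":51,"sdn":66,"uk":83,"wys":38}
After op 14 (replace /chv 63): {"chv":63,"sdn":66,"uk":83,"wys":38}
After op 15 (replace /uk 56): {"chv":63,"sdn":66,"uk":56,"wys":38}
After op 16 (remove /sdn): {"chv":63,"uk":56,"wys":38}
After op 17 (add /wys 29): {"chv":63,"uk":56,"wys":29}
After op 18 (replace /uk 99): {"chv":63,"uk":99,"wys":29}
After op 19 (add /cri 43): {"chv":63,"cri":43,"uk":99,"wys":29}
Size at the root: 4

Answer: 4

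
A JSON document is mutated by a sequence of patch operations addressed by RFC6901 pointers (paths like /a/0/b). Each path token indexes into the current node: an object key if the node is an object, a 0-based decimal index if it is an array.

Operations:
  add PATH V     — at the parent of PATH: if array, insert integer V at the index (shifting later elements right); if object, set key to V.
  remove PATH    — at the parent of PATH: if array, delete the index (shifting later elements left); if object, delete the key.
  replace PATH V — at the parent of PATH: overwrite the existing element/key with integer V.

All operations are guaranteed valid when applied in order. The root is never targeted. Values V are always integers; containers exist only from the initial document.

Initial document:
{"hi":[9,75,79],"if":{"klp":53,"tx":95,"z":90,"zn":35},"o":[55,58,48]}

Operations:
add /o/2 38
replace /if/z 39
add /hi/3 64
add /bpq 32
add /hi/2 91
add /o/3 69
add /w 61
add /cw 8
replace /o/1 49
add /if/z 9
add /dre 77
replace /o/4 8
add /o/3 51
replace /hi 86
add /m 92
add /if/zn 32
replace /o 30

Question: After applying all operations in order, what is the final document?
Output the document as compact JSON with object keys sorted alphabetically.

After op 1 (add /o/2 38): {"hi":[9,75,79],"if":{"klp":53,"tx":95,"z":90,"zn":35},"o":[55,58,38,48]}
After op 2 (replace /if/z 39): {"hi":[9,75,79],"if":{"klp":53,"tx":95,"z":39,"zn":35},"o":[55,58,38,48]}
After op 3 (add /hi/3 64): {"hi":[9,75,79,64],"if":{"klp":53,"tx":95,"z":39,"zn":35},"o":[55,58,38,48]}
After op 4 (add /bpq 32): {"bpq":32,"hi":[9,75,79,64],"if":{"klp":53,"tx":95,"z":39,"zn":35},"o":[55,58,38,48]}
After op 5 (add /hi/2 91): {"bpq":32,"hi":[9,75,91,79,64],"if":{"klp":53,"tx":95,"z":39,"zn":35},"o":[55,58,38,48]}
After op 6 (add /o/3 69): {"bpq":32,"hi":[9,75,91,79,64],"if":{"klp":53,"tx":95,"z":39,"zn":35},"o":[55,58,38,69,48]}
After op 7 (add /w 61): {"bpq":32,"hi":[9,75,91,79,64],"if":{"klp":53,"tx":95,"z":39,"zn":35},"o":[55,58,38,69,48],"w":61}
After op 8 (add /cw 8): {"bpq":32,"cw":8,"hi":[9,75,91,79,64],"if":{"klp":53,"tx":95,"z":39,"zn":35},"o":[55,58,38,69,48],"w":61}
After op 9 (replace /o/1 49): {"bpq":32,"cw":8,"hi":[9,75,91,79,64],"if":{"klp":53,"tx":95,"z":39,"zn":35},"o":[55,49,38,69,48],"w":61}
After op 10 (add /if/z 9): {"bpq":32,"cw":8,"hi":[9,75,91,79,64],"if":{"klp":53,"tx":95,"z":9,"zn":35},"o":[55,49,38,69,48],"w":61}
After op 11 (add /dre 77): {"bpq":32,"cw":8,"dre":77,"hi":[9,75,91,79,64],"if":{"klp":53,"tx":95,"z":9,"zn":35},"o":[55,49,38,69,48],"w":61}
After op 12 (replace /o/4 8): {"bpq":32,"cw":8,"dre":77,"hi":[9,75,91,79,64],"if":{"klp":53,"tx":95,"z":9,"zn":35},"o":[55,49,38,69,8],"w":61}
After op 13 (add /o/3 51): {"bpq":32,"cw":8,"dre":77,"hi":[9,75,91,79,64],"if":{"klp":53,"tx":95,"z":9,"zn":35},"o":[55,49,38,51,69,8],"w":61}
After op 14 (replace /hi 86): {"bpq":32,"cw":8,"dre":77,"hi":86,"if":{"klp":53,"tx":95,"z":9,"zn":35},"o":[55,49,38,51,69,8],"w":61}
After op 15 (add /m 92): {"bpq":32,"cw":8,"dre":77,"hi":86,"if":{"klp":53,"tx":95,"z":9,"zn":35},"m":92,"o":[55,49,38,51,69,8],"w":61}
After op 16 (add /if/zn 32): {"bpq":32,"cw":8,"dre":77,"hi":86,"if":{"klp":53,"tx":95,"z":9,"zn":32},"m":92,"o":[55,49,38,51,69,8],"w":61}
After op 17 (replace /o 30): {"bpq":32,"cw":8,"dre":77,"hi":86,"if":{"klp":53,"tx":95,"z":9,"zn":32},"m":92,"o":30,"w":61}

Answer: {"bpq":32,"cw":8,"dre":77,"hi":86,"if":{"klp":53,"tx":95,"z":9,"zn":32},"m":92,"o":30,"w":61}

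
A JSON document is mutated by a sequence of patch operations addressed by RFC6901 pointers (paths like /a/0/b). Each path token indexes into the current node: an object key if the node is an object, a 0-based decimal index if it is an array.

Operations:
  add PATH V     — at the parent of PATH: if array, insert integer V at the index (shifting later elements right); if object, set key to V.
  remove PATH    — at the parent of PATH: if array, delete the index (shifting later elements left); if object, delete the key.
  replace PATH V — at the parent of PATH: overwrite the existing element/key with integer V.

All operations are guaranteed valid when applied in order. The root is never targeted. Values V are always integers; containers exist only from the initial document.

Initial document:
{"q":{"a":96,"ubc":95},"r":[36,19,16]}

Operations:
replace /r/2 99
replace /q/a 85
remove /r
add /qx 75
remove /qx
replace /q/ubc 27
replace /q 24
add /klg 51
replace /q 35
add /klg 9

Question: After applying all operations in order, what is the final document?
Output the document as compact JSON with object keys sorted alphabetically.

After op 1 (replace /r/2 99): {"q":{"a":96,"ubc":95},"r":[36,19,99]}
After op 2 (replace /q/a 85): {"q":{"a":85,"ubc":95},"r":[36,19,99]}
After op 3 (remove /r): {"q":{"a":85,"ubc":95}}
After op 4 (add /qx 75): {"q":{"a":85,"ubc":95},"qx":75}
After op 5 (remove /qx): {"q":{"a":85,"ubc":95}}
After op 6 (replace /q/ubc 27): {"q":{"a":85,"ubc":27}}
After op 7 (replace /q 24): {"q":24}
After op 8 (add /klg 51): {"klg":51,"q":24}
After op 9 (replace /q 35): {"klg":51,"q":35}
After op 10 (add /klg 9): {"klg":9,"q":35}

Answer: {"klg":9,"q":35}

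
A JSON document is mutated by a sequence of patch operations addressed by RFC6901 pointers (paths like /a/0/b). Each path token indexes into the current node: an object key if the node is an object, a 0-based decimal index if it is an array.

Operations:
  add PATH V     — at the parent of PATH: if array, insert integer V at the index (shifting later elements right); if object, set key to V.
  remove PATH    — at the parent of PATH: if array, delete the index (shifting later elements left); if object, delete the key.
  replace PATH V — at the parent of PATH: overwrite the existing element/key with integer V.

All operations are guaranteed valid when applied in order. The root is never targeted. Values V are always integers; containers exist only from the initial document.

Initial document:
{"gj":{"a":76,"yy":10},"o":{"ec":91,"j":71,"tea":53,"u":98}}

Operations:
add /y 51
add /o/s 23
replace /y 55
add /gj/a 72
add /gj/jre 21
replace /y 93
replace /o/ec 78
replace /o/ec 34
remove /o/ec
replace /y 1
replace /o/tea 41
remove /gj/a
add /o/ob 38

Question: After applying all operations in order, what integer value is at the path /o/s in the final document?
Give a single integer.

After op 1 (add /y 51): {"gj":{"a":76,"yy":10},"o":{"ec":91,"j":71,"tea":53,"u":98},"y":51}
After op 2 (add /o/s 23): {"gj":{"a":76,"yy":10},"o":{"ec":91,"j":71,"s":23,"tea":53,"u":98},"y":51}
After op 3 (replace /y 55): {"gj":{"a":76,"yy":10},"o":{"ec":91,"j":71,"s":23,"tea":53,"u":98},"y":55}
After op 4 (add /gj/a 72): {"gj":{"a":72,"yy":10},"o":{"ec":91,"j":71,"s":23,"tea":53,"u":98},"y":55}
After op 5 (add /gj/jre 21): {"gj":{"a":72,"jre":21,"yy":10},"o":{"ec":91,"j":71,"s":23,"tea":53,"u":98},"y":55}
After op 6 (replace /y 93): {"gj":{"a":72,"jre":21,"yy":10},"o":{"ec":91,"j":71,"s":23,"tea":53,"u":98},"y":93}
After op 7 (replace /o/ec 78): {"gj":{"a":72,"jre":21,"yy":10},"o":{"ec":78,"j":71,"s":23,"tea":53,"u":98},"y":93}
After op 8 (replace /o/ec 34): {"gj":{"a":72,"jre":21,"yy":10},"o":{"ec":34,"j":71,"s":23,"tea":53,"u":98},"y":93}
After op 9 (remove /o/ec): {"gj":{"a":72,"jre":21,"yy":10},"o":{"j":71,"s":23,"tea":53,"u":98},"y":93}
After op 10 (replace /y 1): {"gj":{"a":72,"jre":21,"yy":10},"o":{"j":71,"s":23,"tea":53,"u":98},"y":1}
After op 11 (replace /o/tea 41): {"gj":{"a":72,"jre":21,"yy":10},"o":{"j":71,"s":23,"tea":41,"u":98},"y":1}
After op 12 (remove /gj/a): {"gj":{"jre":21,"yy":10},"o":{"j":71,"s":23,"tea":41,"u":98},"y":1}
After op 13 (add /o/ob 38): {"gj":{"jre":21,"yy":10},"o":{"j":71,"ob":38,"s":23,"tea":41,"u":98},"y":1}
Value at /o/s: 23

Answer: 23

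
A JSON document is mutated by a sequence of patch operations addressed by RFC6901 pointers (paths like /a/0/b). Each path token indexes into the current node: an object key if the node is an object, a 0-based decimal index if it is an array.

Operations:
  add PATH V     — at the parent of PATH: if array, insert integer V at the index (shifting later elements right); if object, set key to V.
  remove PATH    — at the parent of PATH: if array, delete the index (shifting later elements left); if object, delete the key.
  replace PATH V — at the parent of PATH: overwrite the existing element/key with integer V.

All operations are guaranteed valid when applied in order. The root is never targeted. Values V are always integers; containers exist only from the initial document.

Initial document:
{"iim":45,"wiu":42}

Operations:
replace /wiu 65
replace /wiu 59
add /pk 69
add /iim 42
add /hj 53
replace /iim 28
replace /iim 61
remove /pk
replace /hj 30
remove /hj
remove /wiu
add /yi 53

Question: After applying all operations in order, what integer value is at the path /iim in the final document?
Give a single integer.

Answer: 61

Derivation:
After op 1 (replace /wiu 65): {"iim":45,"wiu":65}
After op 2 (replace /wiu 59): {"iim":45,"wiu":59}
After op 3 (add /pk 69): {"iim":45,"pk":69,"wiu":59}
After op 4 (add /iim 42): {"iim":42,"pk":69,"wiu":59}
After op 5 (add /hj 53): {"hj":53,"iim":42,"pk":69,"wiu":59}
After op 6 (replace /iim 28): {"hj":53,"iim":28,"pk":69,"wiu":59}
After op 7 (replace /iim 61): {"hj":53,"iim":61,"pk":69,"wiu":59}
After op 8 (remove /pk): {"hj":53,"iim":61,"wiu":59}
After op 9 (replace /hj 30): {"hj":30,"iim":61,"wiu":59}
After op 10 (remove /hj): {"iim":61,"wiu":59}
After op 11 (remove /wiu): {"iim":61}
After op 12 (add /yi 53): {"iim":61,"yi":53}
Value at /iim: 61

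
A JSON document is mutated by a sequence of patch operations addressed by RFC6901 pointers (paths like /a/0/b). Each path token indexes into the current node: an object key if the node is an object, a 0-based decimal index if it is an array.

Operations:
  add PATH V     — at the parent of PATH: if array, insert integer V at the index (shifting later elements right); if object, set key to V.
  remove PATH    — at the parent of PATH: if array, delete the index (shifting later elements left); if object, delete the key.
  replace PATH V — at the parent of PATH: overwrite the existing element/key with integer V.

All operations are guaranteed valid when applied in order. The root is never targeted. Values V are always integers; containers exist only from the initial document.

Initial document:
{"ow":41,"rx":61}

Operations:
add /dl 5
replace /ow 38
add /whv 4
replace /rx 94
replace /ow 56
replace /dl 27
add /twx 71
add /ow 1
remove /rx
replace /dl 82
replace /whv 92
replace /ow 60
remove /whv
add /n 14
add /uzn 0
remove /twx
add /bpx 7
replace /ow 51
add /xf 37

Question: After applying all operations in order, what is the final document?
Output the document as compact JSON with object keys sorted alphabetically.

After op 1 (add /dl 5): {"dl":5,"ow":41,"rx":61}
After op 2 (replace /ow 38): {"dl":5,"ow":38,"rx":61}
After op 3 (add /whv 4): {"dl":5,"ow":38,"rx":61,"whv":4}
After op 4 (replace /rx 94): {"dl":5,"ow":38,"rx":94,"whv":4}
After op 5 (replace /ow 56): {"dl":5,"ow":56,"rx":94,"whv":4}
After op 6 (replace /dl 27): {"dl":27,"ow":56,"rx":94,"whv":4}
After op 7 (add /twx 71): {"dl":27,"ow":56,"rx":94,"twx":71,"whv":4}
After op 8 (add /ow 1): {"dl":27,"ow":1,"rx":94,"twx":71,"whv":4}
After op 9 (remove /rx): {"dl":27,"ow":1,"twx":71,"whv":4}
After op 10 (replace /dl 82): {"dl":82,"ow":1,"twx":71,"whv":4}
After op 11 (replace /whv 92): {"dl":82,"ow":1,"twx":71,"whv":92}
After op 12 (replace /ow 60): {"dl":82,"ow":60,"twx":71,"whv":92}
After op 13 (remove /whv): {"dl":82,"ow":60,"twx":71}
After op 14 (add /n 14): {"dl":82,"n":14,"ow":60,"twx":71}
After op 15 (add /uzn 0): {"dl":82,"n":14,"ow":60,"twx":71,"uzn":0}
After op 16 (remove /twx): {"dl":82,"n":14,"ow":60,"uzn":0}
After op 17 (add /bpx 7): {"bpx":7,"dl":82,"n":14,"ow":60,"uzn":0}
After op 18 (replace /ow 51): {"bpx":7,"dl":82,"n":14,"ow":51,"uzn":0}
After op 19 (add /xf 37): {"bpx":7,"dl":82,"n":14,"ow":51,"uzn":0,"xf":37}

Answer: {"bpx":7,"dl":82,"n":14,"ow":51,"uzn":0,"xf":37}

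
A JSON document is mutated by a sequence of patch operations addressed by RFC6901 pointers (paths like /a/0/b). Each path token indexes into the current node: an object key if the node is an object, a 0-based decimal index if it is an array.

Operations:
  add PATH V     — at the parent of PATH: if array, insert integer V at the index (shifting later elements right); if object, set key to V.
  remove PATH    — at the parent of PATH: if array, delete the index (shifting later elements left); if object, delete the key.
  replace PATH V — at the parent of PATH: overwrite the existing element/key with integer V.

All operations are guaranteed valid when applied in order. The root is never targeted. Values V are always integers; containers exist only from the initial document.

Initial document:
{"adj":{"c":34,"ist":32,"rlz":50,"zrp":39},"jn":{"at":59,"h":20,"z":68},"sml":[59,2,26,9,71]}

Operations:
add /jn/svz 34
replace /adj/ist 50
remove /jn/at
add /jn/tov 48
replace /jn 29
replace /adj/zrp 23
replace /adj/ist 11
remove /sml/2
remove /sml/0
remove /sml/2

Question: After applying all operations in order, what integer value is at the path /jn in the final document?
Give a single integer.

After op 1 (add /jn/svz 34): {"adj":{"c":34,"ist":32,"rlz":50,"zrp":39},"jn":{"at":59,"h":20,"svz":34,"z":68},"sml":[59,2,26,9,71]}
After op 2 (replace /adj/ist 50): {"adj":{"c":34,"ist":50,"rlz":50,"zrp":39},"jn":{"at":59,"h":20,"svz":34,"z":68},"sml":[59,2,26,9,71]}
After op 3 (remove /jn/at): {"adj":{"c":34,"ist":50,"rlz":50,"zrp":39},"jn":{"h":20,"svz":34,"z":68},"sml":[59,2,26,9,71]}
After op 4 (add /jn/tov 48): {"adj":{"c":34,"ist":50,"rlz":50,"zrp":39},"jn":{"h":20,"svz":34,"tov":48,"z":68},"sml":[59,2,26,9,71]}
After op 5 (replace /jn 29): {"adj":{"c":34,"ist":50,"rlz":50,"zrp":39},"jn":29,"sml":[59,2,26,9,71]}
After op 6 (replace /adj/zrp 23): {"adj":{"c":34,"ist":50,"rlz":50,"zrp":23},"jn":29,"sml":[59,2,26,9,71]}
After op 7 (replace /adj/ist 11): {"adj":{"c":34,"ist":11,"rlz":50,"zrp":23},"jn":29,"sml":[59,2,26,9,71]}
After op 8 (remove /sml/2): {"adj":{"c":34,"ist":11,"rlz":50,"zrp":23},"jn":29,"sml":[59,2,9,71]}
After op 9 (remove /sml/0): {"adj":{"c":34,"ist":11,"rlz":50,"zrp":23},"jn":29,"sml":[2,9,71]}
After op 10 (remove /sml/2): {"adj":{"c":34,"ist":11,"rlz":50,"zrp":23},"jn":29,"sml":[2,9]}
Value at /jn: 29

Answer: 29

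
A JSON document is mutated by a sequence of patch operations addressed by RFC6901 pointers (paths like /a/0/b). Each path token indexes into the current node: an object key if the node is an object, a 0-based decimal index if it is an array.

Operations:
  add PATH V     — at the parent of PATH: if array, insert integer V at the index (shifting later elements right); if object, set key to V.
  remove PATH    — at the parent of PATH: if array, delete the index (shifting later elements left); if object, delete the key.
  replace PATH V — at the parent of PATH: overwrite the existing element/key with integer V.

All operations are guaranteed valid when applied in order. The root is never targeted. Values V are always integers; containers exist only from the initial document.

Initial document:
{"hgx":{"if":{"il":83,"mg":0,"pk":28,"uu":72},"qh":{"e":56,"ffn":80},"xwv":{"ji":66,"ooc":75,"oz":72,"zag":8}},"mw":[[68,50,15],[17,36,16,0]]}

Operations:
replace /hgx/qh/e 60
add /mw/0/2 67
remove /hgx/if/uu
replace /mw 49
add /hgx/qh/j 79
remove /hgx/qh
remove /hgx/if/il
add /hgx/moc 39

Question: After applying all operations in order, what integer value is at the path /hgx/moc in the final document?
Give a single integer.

Answer: 39

Derivation:
After op 1 (replace /hgx/qh/e 60): {"hgx":{"if":{"il":83,"mg":0,"pk":28,"uu":72},"qh":{"e":60,"ffn":80},"xwv":{"ji":66,"ooc":75,"oz":72,"zag":8}},"mw":[[68,50,15],[17,36,16,0]]}
After op 2 (add /mw/0/2 67): {"hgx":{"if":{"il":83,"mg":0,"pk":28,"uu":72},"qh":{"e":60,"ffn":80},"xwv":{"ji":66,"ooc":75,"oz":72,"zag":8}},"mw":[[68,50,67,15],[17,36,16,0]]}
After op 3 (remove /hgx/if/uu): {"hgx":{"if":{"il":83,"mg":0,"pk":28},"qh":{"e":60,"ffn":80},"xwv":{"ji":66,"ooc":75,"oz":72,"zag":8}},"mw":[[68,50,67,15],[17,36,16,0]]}
After op 4 (replace /mw 49): {"hgx":{"if":{"il":83,"mg":0,"pk":28},"qh":{"e":60,"ffn":80},"xwv":{"ji":66,"ooc":75,"oz":72,"zag":8}},"mw":49}
After op 5 (add /hgx/qh/j 79): {"hgx":{"if":{"il":83,"mg":0,"pk":28},"qh":{"e":60,"ffn":80,"j":79},"xwv":{"ji":66,"ooc":75,"oz":72,"zag":8}},"mw":49}
After op 6 (remove /hgx/qh): {"hgx":{"if":{"il":83,"mg":0,"pk":28},"xwv":{"ji":66,"ooc":75,"oz":72,"zag":8}},"mw":49}
After op 7 (remove /hgx/if/il): {"hgx":{"if":{"mg":0,"pk":28},"xwv":{"ji":66,"ooc":75,"oz":72,"zag":8}},"mw":49}
After op 8 (add /hgx/moc 39): {"hgx":{"if":{"mg":0,"pk":28},"moc":39,"xwv":{"ji":66,"ooc":75,"oz":72,"zag":8}},"mw":49}
Value at /hgx/moc: 39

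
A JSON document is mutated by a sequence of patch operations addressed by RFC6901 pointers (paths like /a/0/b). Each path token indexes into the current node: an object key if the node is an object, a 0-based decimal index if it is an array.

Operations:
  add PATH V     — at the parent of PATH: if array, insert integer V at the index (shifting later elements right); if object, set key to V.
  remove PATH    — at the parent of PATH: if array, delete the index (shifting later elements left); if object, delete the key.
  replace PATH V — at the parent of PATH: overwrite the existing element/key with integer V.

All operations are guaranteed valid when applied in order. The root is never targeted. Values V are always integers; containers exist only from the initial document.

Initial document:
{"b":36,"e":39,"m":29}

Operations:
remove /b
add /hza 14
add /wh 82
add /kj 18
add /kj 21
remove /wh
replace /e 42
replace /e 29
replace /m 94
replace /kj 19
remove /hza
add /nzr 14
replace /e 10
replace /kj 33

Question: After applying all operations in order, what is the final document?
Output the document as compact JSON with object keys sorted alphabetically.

After op 1 (remove /b): {"e":39,"m":29}
After op 2 (add /hza 14): {"e":39,"hza":14,"m":29}
After op 3 (add /wh 82): {"e":39,"hza":14,"m":29,"wh":82}
After op 4 (add /kj 18): {"e":39,"hza":14,"kj":18,"m":29,"wh":82}
After op 5 (add /kj 21): {"e":39,"hza":14,"kj":21,"m":29,"wh":82}
After op 6 (remove /wh): {"e":39,"hza":14,"kj":21,"m":29}
After op 7 (replace /e 42): {"e":42,"hza":14,"kj":21,"m":29}
After op 8 (replace /e 29): {"e":29,"hza":14,"kj":21,"m":29}
After op 9 (replace /m 94): {"e":29,"hza":14,"kj":21,"m":94}
After op 10 (replace /kj 19): {"e":29,"hza":14,"kj":19,"m":94}
After op 11 (remove /hza): {"e":29,"kj":19,"m":94}
After op 12 (add /nzr 14): {"e":29,"kj":19,"m":94,"nzr":14}
After op 13 (replace /e 10): {"e":10,"kj":19,"m":94,"nzr":14}
After op 14 (replace /kj 33): {"e":10,"kj":33,"m":94,"nzr":14}

Answer: {"e":10,"kj":33,"m":94,"nzr":14}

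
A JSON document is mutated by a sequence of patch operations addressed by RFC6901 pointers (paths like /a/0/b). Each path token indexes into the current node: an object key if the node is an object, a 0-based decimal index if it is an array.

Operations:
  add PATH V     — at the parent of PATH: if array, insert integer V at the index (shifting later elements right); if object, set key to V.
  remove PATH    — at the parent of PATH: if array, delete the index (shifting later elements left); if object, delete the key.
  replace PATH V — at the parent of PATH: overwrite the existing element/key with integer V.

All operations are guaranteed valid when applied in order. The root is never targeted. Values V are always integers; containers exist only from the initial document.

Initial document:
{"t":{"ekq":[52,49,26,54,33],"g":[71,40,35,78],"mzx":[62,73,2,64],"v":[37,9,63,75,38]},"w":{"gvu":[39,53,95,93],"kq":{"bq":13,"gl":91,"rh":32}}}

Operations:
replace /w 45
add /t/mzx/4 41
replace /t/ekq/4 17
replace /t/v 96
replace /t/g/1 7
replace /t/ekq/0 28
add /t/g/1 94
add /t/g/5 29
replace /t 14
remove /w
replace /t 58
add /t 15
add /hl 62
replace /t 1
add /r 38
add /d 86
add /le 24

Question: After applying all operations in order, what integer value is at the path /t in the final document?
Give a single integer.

After op 1 (replace /w 45): {"t":{"ekq":[52,49,26,54,33],"g":[71,40,35,78],"mzx":[62,73,2,64],"v":[37,9,63,75,38]},"w":45}
After op 2 (add /t/mzx/4 41): {"t":{"ekq":[52,49,26,54,33],"g":[71,40,35,78],"mzx":[62,73,2,64,41],"v":[37,9,63,75,38]},"w":45}
After op 3 (replace /t/ekq/4 17): {"t":{"ekq":[52,49,26,54,17],"g":[71,40,35,78],"mzx":[62,73,2,64,41],"v":[37,9,63,75,38]},"w":45}
After op 4 (replace /t/v 96): {"t":{"ekq":[52,49,26,54,17],"g":[71,40,35,78],"mzx":[62,73,2,64,41],"v":96},"w":45}
After op 5 (replace /t/g/1 7): {"t":{"ekq":[52,49,26,54,17],"g":[71,7,35,78],"mzx":[62,73,2,64,41],"v":96},"w":45}
After op 6 (replace /t/ekq/0 28): {"t":{"ekq":[28,49,26,54,17],"g":[71,7,35,78],"mzx":[62,73,2,64,41],"v":96},"w":45}
After op 7 (add /t/g/1 94): {"t":{"ekq":[28,49,26,54,17],"g":[71,94,7,35,78],"mzx":[62,73,2,64,41],"v":96},"w":45}
After op 8 (add /t/g/5 29): {"t":{"ekq":[28,49,26,54,17],"g":[71,94,7,35,78,29],"mzx":[62,73,2,64,41],"v":96},"w":45}
After op 9 (replace /t 14): {"t":14,"w":45}
After op 10 (remove /w): {"t":14}
After op 11 (replace /t 58): {"t":58}
After op 12 (add /t 15): {"t":15}
After op 13 (add /hl 62): {"hl":62,"t":15}
After op 14 (replace /t 1): {"hl":62,"t":1}
After op 15 (add /r 38): {"hl":62,"r":38,"t":1}
After op 16 (add /d 86): {"d":86,"hl":62,"r":38,"t":1}
After op 17 (add /le 24): {"d":86,"hl":62,"le":24,"r":38,"t":1}
Value at /t: 1

Answer: 1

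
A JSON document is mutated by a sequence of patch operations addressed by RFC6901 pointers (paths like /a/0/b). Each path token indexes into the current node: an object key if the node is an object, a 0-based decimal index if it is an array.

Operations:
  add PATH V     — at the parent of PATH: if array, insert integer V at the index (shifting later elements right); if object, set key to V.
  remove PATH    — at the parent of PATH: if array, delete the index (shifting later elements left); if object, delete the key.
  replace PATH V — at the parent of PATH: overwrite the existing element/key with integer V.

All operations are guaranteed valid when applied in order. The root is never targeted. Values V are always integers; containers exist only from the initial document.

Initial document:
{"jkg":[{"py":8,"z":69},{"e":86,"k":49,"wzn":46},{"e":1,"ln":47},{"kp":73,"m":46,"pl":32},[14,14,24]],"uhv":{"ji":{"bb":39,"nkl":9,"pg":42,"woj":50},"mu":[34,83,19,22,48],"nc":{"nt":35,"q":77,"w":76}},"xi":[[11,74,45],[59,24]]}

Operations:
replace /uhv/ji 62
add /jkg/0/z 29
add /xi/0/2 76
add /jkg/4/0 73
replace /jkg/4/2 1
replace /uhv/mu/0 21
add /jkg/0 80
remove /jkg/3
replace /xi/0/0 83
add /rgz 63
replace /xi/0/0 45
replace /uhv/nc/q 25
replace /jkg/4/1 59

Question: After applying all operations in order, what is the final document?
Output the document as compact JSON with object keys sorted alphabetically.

After op 1 (replace /uhv/ji 62): {"jkg":[{"py":8,"z":69},{"e":86,"k":49,"wzn":46},{"e":1,"ln":47},{"kp":73,"m":46,"pl":32},[14,14,24]],"uhv":{"ji":62,"mu":[34,83,19,22,48],"nc":{"nt":35,"q":77,"w":76}},"xi":[[11,74,45],[59,24]]}
After op 2 (add /jkg/0/z 29): {"jkg":[{"py":8,"z":29},{"e":86,"k":49,"wzn":46},{"e":1,"ln":47},{"kp":73,"m":46,"pl":32},[14,14,24]],"uhv":{"ji":62,"mu":[34,83,19,22,48],"nc":{"nt":35,"q":77,"w":76}},"xi":[[11,74,45],[59,24]]}
After op 3 (add /xi/0/2 76): {"jkg":[{"py":8,"z":29},{"e":86,"k":49,"wzn":46},{"e":1,"ln":47},{"kp":73,"m":46,"pl":32},[14,14,24]],"uhv":{"ji":62,"mu":[34,83,19,22,48],"nc":{"nt":35,"q":77,"w":76}},"xi":[[11,74,76,45],[59,24]]}
After op 4 (add /jkg/4/0 73): {"jkg":[{"py":8,"z":29},{"e":86,"k":49,"wzn":46},{"e":1,"ln":47},{"kp":73,"m":46,"pl":32},[73,14,14,24]],"uhv":{"ji":62,"mu":[34,83,19,22,48],"nc":{"nt":35,"q":77,"w":76}},"xi":[[11,74,76,45],[59,24]]}
After op 5 (replace /jkg/4/2 1): {"jkg":[{"py":8,"z":29},{"e":86,"k":49,"wzn":46},{"e":1,"ln":47},{"kp":73,"m":46,"pl":32},[73,14,1,24]],"uhv":{"ji":62,"mu":[34,83,19,22,48],"nc":{"nt":35,"q":77,"w":76}},"xi":[[11,74,76,45],[59,24]]}
After op 6 (replace /uhv/mu/0 21): {"jkg":[{"py":8,"z":29},{"e":86,"k":49,"wzn":46},{"e":1,"ln":47},{"kp":73,"m":46,"pl":32},[73,14,1,24]],"uhv":{"ji":62,"mu":[21,83,19,22,48],"nc":{"nt":35,"q":77,"w":76}},"xi":[[11,74,76,45],[59,24]]}
After op 7 (add /jkg/0 80): {"jkg":[80,{"py":8,"z":29},{"e":86,"k":49,"wzn":46},{"e":1,"ln":47},{"kp":73,"m":46,"pl":32},[73,14,1,24]],"uhv":{"ji":62,"mu":[21,83,19,22,48],"nc":{"nt":35,"q":77,"w":76}},"xi":[[11,74,76,45],[59,24]]}
After op 8 (remove /jkg/3): {"jkg":[80,{"py":8,"z":29},{"e":86,"k":49,"wzn":46},{"kp":73,"m":46,"pl":32},[73,14,1,24]],"uhv":{"ji":62,"mu":[21,83,19,22,48],"nc":{"nt":35,"q":77,"w":76}},"xi":[[11,74,76,45],[59,24]]}
After op 9 (replace /xi/0/0 83): {"jkg":[80,{"py":8,"z":29},{"e":86,"k":49,"wzn":46},{"kp":73,"m":46,"pl":32},[73,14,1,24]],"uhv":{"ji":62,"mu":[21,83,19,22,48],"nc":{"nt":35,"q":77,"w":76}},"xi":[[83,74,76,45],[59,24]]}
After op 10 (add /rgz 63): {"jkg":[80,{"py":8,"z":29},{"e":86,"k":49,"wzn":46},{"kp":73,"m":46,"pl":32},[73,14,1,24]],"rgz":63,"uhv":{"ji":62,"mu":[21,83,19,22,48],"nc":{"nt":35,"q":77,"w":76}},"xi":[[83,74,76,45],[59,24]]}
After op 11 (replace /xi/0/0 45): {"jkg":[80,{"py":8,"z":29},{"e":86,"k":49,"wzn":46},{"kp":73,"m":46,"pl":32},[73,14,1,24]],"rgz":63,"uhv":{"ji":62,"mu":[21,83,19,22,48],"nc":{"nt":35,"q":77,"w":76}},"xi":[[45,74,76,45],[59,24]]}
After op 12 (replace /uhv/nc/q 25): {"jkg":[80,{"py":8,"z":29},{"e":86,"k":49,"wzn":46},{"kp":73,"m":46,"pl":32},[73,14,1,24]],"rgz":63,"uhv":{"ji":62,"mu":[21,83,19,22,48],"nc":{"nt":35,"q":25,"w":76}},"xi":[[45,74,76,45],[59,24]]}
After op 13 (replace /jkg/4/1 59): {"jkg":[80,{"py":8,"z":29},{"e":86,"k":49,"wzn":46},{"kp":73,"m":46,"pl":32},[73,59,1,24]],"rgz":63,"uhv":{"ji":62,"mu":[21,83,19,22,48],"nc":{"nt":35,"q":25,"w":76}},"xi":[[45,74,76,45],[59,24]]}

Answer: {"jkg":[80,{"py":8,"z":29},{"e":86,"k":49,"wzn":46},{"kp":73,"m":46,"pl":32},[73,59,1,24]],"rgz":63,"uhv":{"ji":62,"mu":[21,83,19,22,48],"nc":{"nt":35,"q":25,"w":76}},"xi":[[45,74,76,45],[59,24]]}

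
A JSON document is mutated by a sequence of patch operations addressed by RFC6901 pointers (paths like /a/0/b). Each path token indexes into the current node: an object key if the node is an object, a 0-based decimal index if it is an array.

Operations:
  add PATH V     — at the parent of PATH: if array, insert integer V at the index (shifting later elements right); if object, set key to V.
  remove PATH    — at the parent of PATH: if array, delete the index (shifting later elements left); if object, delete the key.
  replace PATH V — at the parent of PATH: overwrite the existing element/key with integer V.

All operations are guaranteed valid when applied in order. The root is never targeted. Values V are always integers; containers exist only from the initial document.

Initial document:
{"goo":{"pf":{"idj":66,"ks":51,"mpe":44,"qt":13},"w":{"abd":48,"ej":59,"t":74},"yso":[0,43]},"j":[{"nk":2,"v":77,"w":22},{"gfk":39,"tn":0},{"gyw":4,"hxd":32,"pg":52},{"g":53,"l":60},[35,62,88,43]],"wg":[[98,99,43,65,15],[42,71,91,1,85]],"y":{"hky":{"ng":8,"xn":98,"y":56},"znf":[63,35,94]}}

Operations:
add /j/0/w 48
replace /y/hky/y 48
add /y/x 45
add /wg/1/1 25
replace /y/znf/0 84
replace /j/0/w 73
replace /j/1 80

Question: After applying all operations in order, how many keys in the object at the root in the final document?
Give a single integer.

After op 1 (add /j/0/w 48): {"goo":{"pf":{"idj":66,"ks":51,"mpe":44,"qt":13},"w":{"abd":48,"ej":59,"t":74},"yso":[0,43]},"j":[{"nk":2,"v":77,"w":48},{"gfk":39,"tn":0},{"gyw":4,"hxd":32,"pg":52},{"g":53,"l":60},[35,62,88,43]],"wg":[[98,99,43,65,15],[42,71,91,1,85]],"y":{"hky":{"ng":8,"xn":98,"y":56},"znf":[63,35,94]}}
After op 2 (replace /y/hky/y 48): {"goo":{"pf":{"idj":66,"ks":51,"mpe":44,"qt":13},"w":{"abd":48,"ej":59,"t":74},"yso":[0,43]},"j":[{"nk":2,"v":77,"w":48},{"gfk":39,"tn":0},{"gyw":4,"hxd":32,"pg":52},{"g":53,"l":60},[35,62,88,43]],"wg":[[98,99,43,65,15],[42,71,91,1,85]],"y":{"hky":{"ng":8,"xn":98,"y":48},"znf":[63,35,94]}}
After op 3 (add /y/x 45): {"goo":{"pf":{"idj":66,"ks":51,"mpe":44,"qt":13},"w":{"abd":48,"ej":59,"t":74},"yso":[0,43]},"j":[{"nk":2,"v":77,"w":48},{"gfk":39,"tn":0},{"gyw":4,"hxd":32,"pg":52},{"g":53,"l":60},[35,62,88,43]],"wg":[[98,99,43,65,15],[42,71,91,1,85]],"y":{"hky":{"ng":8,"xn":98,"y":48},"x":45,"znf":[63,35,94]}}
After op 4 (add /wg/1/1 25): {"goo":{"pf":{"idj":66,"ks":51,"mpe":44,"qt":13},"w":{"abd":48,"ej":59,"t":74},"yso":[0,43]},"j":[{"nk":2,"v":77,"w":48},{"gfk":39,"tn":0},{"gyw":4,"hxd":32,"pg":52},{"g":53,"l":60},[35,62,88,43]],"wg":[[98,99,43,65,15],[42,25,71,91,1,85]],"y":{"hky":{"ng":8,"xn":98,"y":48},"x":45,"znf":[63,35,94]}}
After op 5 (replace /y/znf/0 84): {"goo":{"pf":{"idj":66,"ks":51,"mpe":44,"qt":13},"w":{"abd":48,"ej":59,"t":74},"yso":[0,43]},"j":[{"nk":2,"v":77,"w":48},{"gfk":39,"tn":0},{"gyw":4,"hxd":32,"pg":52},{"g":53,"l":60},[35,62,88,43]],"wg":[[98,99,43,65,15],[42,25,71,91,1,85]],"y":{"hky":{"ng":8,"xn":98,"y":48},"x":45,"znf":[84,35,94]}}
After op 6 (replace /j/0/w 73): {"goo":{"pf":{"idj":66,"ks":51,"mpe":44,"qt":13},"w":{"abd":48,"ej":59,"t":74},"yso":[0,43]},"j":[{"nk":2,"v":77,"w":73},{"gfk":39,"tn":0},{"gyw":4,"hxd":32,"pg":52},{"g":53,"l":60},[35,62,88,43]],"wg":[[98,99,43,65,15],[42,25,71,91,1,85]],"y":{"hky":{"ng":8,"xn":98,"y":48},"x":45,"znf":[84,35,94]}}
After op 7 (replace /j/1 80): {"goo":{"pf":{"idj":66,"ks":51,"mpe":44,"qt":13},"w":{"abd":48,"ej":59,"t":74},"yso":[0,43]},"j":[{"nk":2,"v":77,"w":73},80,{"gyw":4,"hxd":32,"pg":52},{"g":53,"l":60},[35,62,88,43]],"wg":[[98,99,43,65,15],[42,25,71,91,1,85]],"y":{"hky":{"ng":8,"xn":98,"y":48},"x":45,"znf":[84,35,94]}}
Size at the root: 4

Answer: 4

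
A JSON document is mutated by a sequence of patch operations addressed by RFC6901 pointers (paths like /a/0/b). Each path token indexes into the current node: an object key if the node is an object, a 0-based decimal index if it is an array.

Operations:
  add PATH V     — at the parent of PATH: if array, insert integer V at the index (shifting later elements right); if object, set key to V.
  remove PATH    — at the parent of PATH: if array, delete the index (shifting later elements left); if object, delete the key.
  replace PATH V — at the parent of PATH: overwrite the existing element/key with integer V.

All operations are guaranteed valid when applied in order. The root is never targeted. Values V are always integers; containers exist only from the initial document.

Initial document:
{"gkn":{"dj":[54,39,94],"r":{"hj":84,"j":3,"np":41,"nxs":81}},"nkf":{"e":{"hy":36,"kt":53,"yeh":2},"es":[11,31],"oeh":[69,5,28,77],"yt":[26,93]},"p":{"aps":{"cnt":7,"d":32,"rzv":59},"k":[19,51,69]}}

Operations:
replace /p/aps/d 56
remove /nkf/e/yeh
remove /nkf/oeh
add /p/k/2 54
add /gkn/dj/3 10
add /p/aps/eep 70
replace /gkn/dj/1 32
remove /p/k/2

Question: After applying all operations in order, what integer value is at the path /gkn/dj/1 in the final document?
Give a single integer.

Answer: 32

Derivation:
After op 1 (replace /p/aps/d 56): {"gkn":{"dj":[54,39,94],"r":{"hj":84,"j":3,"np":41,"nxs":81}},"nkf":{"e":{"hy":36,"kt":53,"yeh":2},"es":[11,31],"oeh":[69,5,28,77],"yt":[26,93]},"p":{"aps":{"cnt":7,"d":56,"rzv":59},"k":[19,51,69]}}
After op 2 (remove /nkf/e/yeh): {"gkn":{"dj":[54,39,94],"r":{"hj":84,"j":3,"np":41,"nxs":81}},"nkf":{"e":{"hy":36,"kt":53},"es":[11,31],"oeh":[69,5,28,77],"yt":[26,93]},"p":{"aps":{"cnt":7,"d":56,"rzv":59},"k":[19,51,69]}}
After op 3 (remove /nkf/oeh): {"gkn":{"dj":[54,39,94],"r":{"hj":84,"j":3,"np":41,"nxs":81}},"nkf":{"e":{"hy":36,"kt":53},"es":[11,31],"yt":[26,93]},"p":{"aps":{"cnt":7,"d":56,"rzv":59},"k":[19,51,69]}}
After op 4 (add /p/k/2 54): {"gkn":{"dj":[54,39,94],"r":{"hj":84,"j":3,"np":41,"nxs":81}},"nkf":{"e":{"hy":36,"kt":53},"es":[11,31],"yt":[26,93]},"p":{"aps":{"cnt":7,"d":56,"rzv":59},"k":[19,51,54,69]}}
After op 5 (add /gkn/dj/3 10): {"gkn":{"dj":[54,39,94,10],"r":{"hj":84,"j":3,"np":41,"nxs":81}},"nkf":{"e":{"hy":36,"kt":53},"es":[11,31],"yt":[26,93]},"p":{"aps":{"cnt":7,"d":56,"rzv":59},"k":[19,51,54,69]}}
After op 6 (add /p/aps/eep 70): {"gkn":{"dj":[54,39,94,10],"r":{"hj":84,"j":3,"np":41,"nxs":81}},"nkf":{"e":{"hy":36,"kt":53},"es":[11,31],"yt":[26,93]},"p":{"aps":{"cnt":7,"d":56,"eep":70,"rzv":59},"k":[19,51,54,69]}}
After op 7 (replace /gkn/dj/1 32): {"gkn":{"dj":[54,32,94,10],"r":{"hj":84,"j":3,"np":41,"nxs":81}},"nkf":{"e":{"hy":36,"kt":53},"es":[11,31],"yt":[26,93]},"p":{"aps":{"cnt":7,"d":56,"eep":70,"rzv":59},"k":[19,51,54,69]}}
After op 8 (remove /p/k/2): {"gkn":{"dj":[54,32,94,10],"r":{"hj":84,"j":3,"np":41,"nxs":81}},"nkf":{"e":{"hy":36,"kt":53},"es":[11,31],"yt":[26,93]},"p":{"aps":{"cnt":7,"d":56,"eep":70,"rzv":59},"k":[19,51,69]}}
Value at /gkn/dj/1: 32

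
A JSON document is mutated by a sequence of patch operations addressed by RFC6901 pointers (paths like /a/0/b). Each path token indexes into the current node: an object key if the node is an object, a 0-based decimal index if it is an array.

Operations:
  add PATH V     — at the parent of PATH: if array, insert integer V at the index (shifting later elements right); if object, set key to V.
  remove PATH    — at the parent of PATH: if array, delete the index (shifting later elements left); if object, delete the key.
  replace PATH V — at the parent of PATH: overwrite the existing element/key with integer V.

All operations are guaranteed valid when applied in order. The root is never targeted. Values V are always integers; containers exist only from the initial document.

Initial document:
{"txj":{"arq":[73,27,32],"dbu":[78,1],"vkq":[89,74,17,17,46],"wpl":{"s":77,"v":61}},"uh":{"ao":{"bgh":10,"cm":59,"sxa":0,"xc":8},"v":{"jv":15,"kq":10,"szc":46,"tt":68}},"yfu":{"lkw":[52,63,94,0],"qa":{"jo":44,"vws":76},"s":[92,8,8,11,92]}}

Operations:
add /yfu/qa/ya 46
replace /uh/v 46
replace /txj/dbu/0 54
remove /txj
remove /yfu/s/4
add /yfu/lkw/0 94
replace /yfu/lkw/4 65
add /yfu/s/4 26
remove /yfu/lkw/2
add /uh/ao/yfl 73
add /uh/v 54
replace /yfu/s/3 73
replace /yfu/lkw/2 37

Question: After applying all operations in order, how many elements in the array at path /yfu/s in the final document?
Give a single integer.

After op 1 (add /yfu/qa/ya 46): {"txj":{"arq":[73,27,32],"dbu":[78,1],"vkq":[89,74,17,17,46],"wpl":{"s":77,"v":61}},"uh":{"ao":{"bgh":10,"cm":59,"sxa":0,"xc":8},"v":{"jv":15,"kq":10,"szc":46,"tt":68}},"yfu":{"lkw":[52,63,94,0],"qa":{"jo":44,"vws":76,"ya":46},"s":[92,8,8,11,92]}}
After op 2 (replace /uh/v 46): {"txj":{"arq":[73,27,32],"dbu":[78,1],"vkq":[89,74,17,17,46],"wpl":{"s":77,"v":61}},"uh":{"ao":{"bgh":10,"cm":59,"sxa":0,"xc":8},"v":46},"yfu":{"lkw":[52,63,94,0],"qa":{"jo":44,"vws":76,"ya":46},"s":[92,8,8,11,92]}}
After op 3 (replace /txj/dbu/0 54): {"txj":{"arq":[73,27,32],"dbu":[54,1],"vkq":[89,74,17,17,46],"wpl":{"s":77,"v":61}},"uh":{"ao":{"bgh":10,"cm":59,"sxa":0,"xc":8},"v":46},"yfu":{"lkw":[52,63,94,0],"qa":{"jo":44,"vws":76,"ya":46},"s":[92,8,8,11,92]}}
After op 4 (remove /txj): {"uh":{"ao":{"bgh":10,"cm":59,"sxa":0,"xc":8},"v":46},"yfu":{"lkw":[52,63,94,0],"qa":{"jo":44,"vws":76,"ya":46},"s":[92,8,8,11,92]}}
After op 5 (remove /yfu/s/4): {"uh":{"ao":{"bgh":10,"cm":59,"sxa":0,"xc":8},"v":46},"yfu":{"lkw":[52,63,94,0],"qa":{"jo":44,"vws":76,"ya":46},"s":[92,8,8,11]}}
After op 6 (add /yfu/lkw/0 94): {"uh":{"ao":{"bgh":10,"cm":59,"sxa":0,"xc":8},"v":46},"yfu":{"lkw":[94,52,63,94,0],"qa":{"jo":44,"vws":76,"ya":46},"s":[92,8,8,11]}}
After op 7 (replace /yfu/lkw/4 65): {"uh":{"ao":{"bgh":10,"cm":59,"sxa":0,"xc":8},"v":46},"yfu":{"lkw":[94,52,63,94,65],"qa":{"jo":44,"vws":76,"ya":46},"s":[92,8,8,11]}}
After op 8 (add /yfu/s/4 26): {"uh":{"ao":{"bgh":10,"cm":59,"sxa":0,"xc":8},"v":46},"yfu":{"lkw":[94,52,63,94,65],"qa":{"jo":44,"vws":76,"ya":46},"s":[92,8,8,11,26]}}
After op 9 (remove /yfu/lkw/2): {"uh":{"ao":{"bgh":10,"cm":59,"sxa":0,"xc":8},"v":46},"yfu":{"lkw":[94,52,94,65],"qa":{"jo":44,"vws":76,"ya":46},"s":[92,8,8,11,26]}}
After op 10 (add /uh/ao/yfl 73): {"uh":{"ao":{"bgh":10,"cm":59,"sxa":0,"xc":8,"yfl":73},"v":46},"yfu":{"lkw":[94,52,94,65],"qa":{"jo":44,"vws":76,"ya":46},"s":[92,8,8,11,26]}}
After op 11 (add /uh/v 54): {"uh":{"ao":{"bgh":10,"cm":59,"sxa":0,"xc":8,"yfl":73},"v":54},"yfu":{"lkw":[94,52,94,65],"qa":{"jo":44,"vws":76,"ya":46},"s":[92,8,8,11,26]}}
After op 12 (replace /yfu/s/3 73): {"uh":{"ao":{"bgh":10,"cm":59,"sxa":0,"xc":8,"yfl":73},"v":54},"yfu":{"lkw":[94,52,94,65],"qa":{"jo":44,"vws":76,"ya":46},"s":[92,8,8,73,26]}}
After op 13 (replace /yfu/lkw/2 37): {"uh":{"ao":{"bgh":10,"cm":59,"sxa":0,"xc":8,"yfl":73},"v":54},"yfu":{"lkw":[94,52,37,65],"qa":{"jo":44,"vws":76,"ya":46},"s":[92,8,8,73,26]}}
Size at path /yfu/s: 5

Answer: 5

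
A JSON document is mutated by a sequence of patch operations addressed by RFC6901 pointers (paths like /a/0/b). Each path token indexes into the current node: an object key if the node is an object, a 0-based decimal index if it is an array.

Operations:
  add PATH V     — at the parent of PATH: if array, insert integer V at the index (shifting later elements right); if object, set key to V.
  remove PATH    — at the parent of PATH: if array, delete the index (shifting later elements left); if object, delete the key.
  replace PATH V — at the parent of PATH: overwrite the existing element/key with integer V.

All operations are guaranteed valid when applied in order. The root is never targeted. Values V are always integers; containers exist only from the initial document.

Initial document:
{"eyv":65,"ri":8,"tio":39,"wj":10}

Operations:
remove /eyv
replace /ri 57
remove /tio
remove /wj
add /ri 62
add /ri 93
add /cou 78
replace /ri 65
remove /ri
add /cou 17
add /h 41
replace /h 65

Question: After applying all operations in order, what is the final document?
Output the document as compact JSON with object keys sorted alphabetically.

Answer: {"cou":17,"h":65}

Derivation:
After op 1 (remove /eyv): {"ri":8,"tio":39,"wj":10}
After op 2 (replace /ri 57): {"ri":57,"tio":39,"wj":10}
After op 3 (remove /tio): {"ri":57,"wj":10}
After op 4 (remove /wj): {"ri":57}
After op 5 (add /ri 62): {"ri":62}
After op 6 (add /ri 93): {"ri":93}
After op 7 (add /cou 78): {"cou":78,"ri":93}
After op 8 (replace /ri 65): {"cou":78,"ri":65}
After op 9 (remove /ri): {"cou":78}
After op 10 (add /cou 17): {"cou":17}
After op 11 (add /h 41): {"cou":17,"h":41}
After op 12 (replace /h 65): {"cou":17,"h":65}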